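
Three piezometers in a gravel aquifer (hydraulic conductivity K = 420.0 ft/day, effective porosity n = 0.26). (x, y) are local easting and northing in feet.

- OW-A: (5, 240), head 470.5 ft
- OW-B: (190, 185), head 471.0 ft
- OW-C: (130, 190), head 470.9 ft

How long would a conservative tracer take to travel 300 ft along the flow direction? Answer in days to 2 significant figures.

Differences from OW-A: to OW-B (Δx, Δy, Δh) = (185, -55, +0.5); to OW-C = (125, -50, +0.4).
Determinant of the coordinate differences = 185·(-50) − 125·(-55) = -2375.
∂h/∂x = [(+0.5)·(-50) − (+0.4)·(-55)] / -2375 = +0.001263
∂h/∂y = [185·(+0.4) − 125·(+0.5)] / -2375 = -0.004842
|∇h| = √(0.001263² + -0.004842²) = 0.005004
Seepage velocity v = K·i/n = 420.0 × 0.005004 / 0.26 = 8.083 ft/day.
t = 300 / 8.083 = 37.11 days.

37 days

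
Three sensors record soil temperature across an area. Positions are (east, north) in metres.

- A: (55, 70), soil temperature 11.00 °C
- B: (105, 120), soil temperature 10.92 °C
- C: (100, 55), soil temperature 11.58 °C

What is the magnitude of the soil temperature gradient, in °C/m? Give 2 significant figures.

0.014 °C/m

With T = a·x + b·y + c and A as origin, the differences give:
  50·a + 50·b = -0.08
  45·a + (-15)·b = +0.58
Eliminate b (×(-15) and ×50, subtract): -3000·a = -27.800 → a = ∂T/∂x = +0.009267
Back-substitute: b = ∂T/∂y = -0.01087.
|∇f| = √(0.009267² + -0.01087²) = 0.01428 °C/m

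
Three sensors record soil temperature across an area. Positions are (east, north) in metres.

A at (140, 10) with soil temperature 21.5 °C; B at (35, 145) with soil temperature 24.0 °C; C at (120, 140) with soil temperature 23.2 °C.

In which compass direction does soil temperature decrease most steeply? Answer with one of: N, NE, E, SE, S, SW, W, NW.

SE

Differences from A: to B (Δx, Δy, Δh) = (-105, 135, +2.5); to C = (-20, 130, +1.7).
Solve a·Δx + b·Δy = ΔT: det = (-105)·130 − (-20)·135 = -10950.
∂T/∂x = [(+2.5)·130 − (+1.7)·135] / -10950 = -0.008721
∂T/∂y = [(-105)·(+1.7) − (-20)·(+2.5)] / -10950 = +0.01174
Steepest decrease is along −∇f = (+0.008721 E, -0.01174 N) → southeast.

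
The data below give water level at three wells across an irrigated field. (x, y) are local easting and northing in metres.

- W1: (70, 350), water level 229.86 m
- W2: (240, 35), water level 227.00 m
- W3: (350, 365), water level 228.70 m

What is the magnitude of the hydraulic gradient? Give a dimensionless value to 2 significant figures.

Differences from W1: to W2 (Δx, Δy, Δh) = (170, -315, -2.86); to W3 = (280, 15, -1.16).
Determinant of the coordinate differences = 170·15 − 280·(-315) = 90750.
∂h/∂x = [(-2.86)·15 − (-1.16)·(-315)] / 90750 = -0.004499
∂h/∂y = [170·(-1.16) − 280·(-2.86)] / 90750 = +0.006651
|∇h| = √(-0.004499² + 0.006651²) = 0.00803

0.0080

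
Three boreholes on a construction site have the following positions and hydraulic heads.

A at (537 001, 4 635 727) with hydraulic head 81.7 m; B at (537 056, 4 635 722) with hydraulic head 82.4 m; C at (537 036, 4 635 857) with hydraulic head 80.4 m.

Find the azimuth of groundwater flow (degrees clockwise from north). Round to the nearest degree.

Differences from A: to B (Δx, Δy, Δh) = (55, -5, +0.7); to C = (35, 130, -1.3).
Determinant of the coordinate differences = 55·130 − 35·(-5) = 7325.
∂h/∂x = [(+0.7)·130 − (-1.3)·(-5)] / 7325 = +0.01154
∂h/∂y = [55·(-1.3) − 35·(+0.7)] / 7325 = -0.01311
Flow direction (−∇h) has components (-0.01154 E, +0.01311 N).
Azimuth = atan2(E, N) = atan2(-0.01154, +0.01311) = 318.6° ≈ 319°.

319°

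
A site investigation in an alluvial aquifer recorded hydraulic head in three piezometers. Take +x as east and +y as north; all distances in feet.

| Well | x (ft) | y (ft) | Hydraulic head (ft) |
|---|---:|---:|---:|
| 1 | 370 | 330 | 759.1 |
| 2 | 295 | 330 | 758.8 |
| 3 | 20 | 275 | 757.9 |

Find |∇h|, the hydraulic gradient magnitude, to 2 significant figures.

0.0054

Differences from 1: to 2 (Δx, Δy, Δh) = (-75, 0, -0.3); to 3 = (-350, -55, -1.2).
Solve a·Δx + b·Δy = Δh: det = (-75)·(-55) − (-350)·0 = 4125.
∂h/∂x = [(-0.3)·(-55) − (-1.2)·0] / 4125 = +0.004000
∂h/∂y = [(-75)·(-1.2) − (-350)·(-0.3)] / 4125 = -0.003636
|∇h| = √(0.004000² + -0.003636²) = 0.005406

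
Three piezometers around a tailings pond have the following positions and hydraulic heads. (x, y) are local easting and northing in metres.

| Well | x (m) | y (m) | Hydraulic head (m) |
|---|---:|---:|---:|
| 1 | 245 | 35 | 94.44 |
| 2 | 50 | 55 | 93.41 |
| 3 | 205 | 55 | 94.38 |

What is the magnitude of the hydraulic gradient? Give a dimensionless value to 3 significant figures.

0.0114

Taking 1 as reference: 2−1 = (-195, 20, -1.03); 3−1 = (-40, 20, -0.06).
Determinant of the coordinate differences = (-195)·20 − (-40)·20 = -3100.
∂h/∂x = [(-1.03)·20 − (-0.06)·20] / -3100 = +0.006258
∂h/∂y = [(-195)·(-0.06) − (-40)·(-1.03)] / -3100 = +0.009516
|∇h| = √(0.006258² + 0.009516²) = 0.01139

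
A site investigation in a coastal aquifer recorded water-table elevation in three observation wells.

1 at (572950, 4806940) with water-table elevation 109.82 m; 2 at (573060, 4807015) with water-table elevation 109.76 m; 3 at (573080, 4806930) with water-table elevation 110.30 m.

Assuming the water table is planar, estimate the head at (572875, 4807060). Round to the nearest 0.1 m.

Taking 1 as reference: 2−1 = (110, 75, -0.06); 3−1 = (130, -10, +0.48).
Determinant of the coordinate differences = 110·(-10) − 130·75 = -10850.
∂h/∂x = [(-0.06)·(-10) − (+0.48)·75] / -10850 = +0.003263
∂h/∂y = [110·(+0.48) − 130·(-0.06)] / -10850 = -0.005585
h(572875, 4807060) = 109.82 + (+0.003263)·(-75) + (-0.005585)·(120) = 109.82 -0.245 -0.670 = 108.905 m.

108.9 m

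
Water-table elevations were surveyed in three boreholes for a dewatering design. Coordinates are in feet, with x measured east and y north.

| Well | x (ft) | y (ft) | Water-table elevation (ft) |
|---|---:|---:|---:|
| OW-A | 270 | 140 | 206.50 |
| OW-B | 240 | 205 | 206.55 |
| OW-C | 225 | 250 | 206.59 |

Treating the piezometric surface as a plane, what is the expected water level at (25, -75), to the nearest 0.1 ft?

206.0 ft

With h = a·x + b·y + c and OW-A as origin, the differences give:
  (-30)·a + 65·b = +0.05
  (-45)·a + 110·b = +0.09
Eliminate b (×110 and ×65, subtract): -375·a = -0.350 → a = ∂h/∂x = +0.0009333
Back-substitute: b = ∂h/∂y = +0.001200.
h(25, -75) = 206.50 + (+0.0009333)·(-245) + (+0.001200)·(-215) = 206.50 -0.229 -0.258 = 206.013 ft.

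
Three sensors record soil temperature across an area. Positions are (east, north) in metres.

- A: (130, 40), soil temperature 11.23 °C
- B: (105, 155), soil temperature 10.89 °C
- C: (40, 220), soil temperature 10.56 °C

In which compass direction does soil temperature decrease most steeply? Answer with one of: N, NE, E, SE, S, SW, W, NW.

With T = a·x + b·y + c and A as origin, the differences give:
  (-25)·a + 115·b = -0.34
  (-90)·a + 180·b = -0.67
Eliminate b (×180 and ×115, subtract): 5850·a = 15.850 → a = ∂T/∂x = +0.002709
Back-substitute: b = ∂T/∂y = -0.002368.
Steepest decrease is along −∇f = (-0.002709 E, +0.002368 N) → northwest.

NW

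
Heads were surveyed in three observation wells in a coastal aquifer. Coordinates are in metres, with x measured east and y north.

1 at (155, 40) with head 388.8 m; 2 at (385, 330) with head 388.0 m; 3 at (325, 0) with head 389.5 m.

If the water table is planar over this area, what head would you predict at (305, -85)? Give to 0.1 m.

389.9 m

With h = a·x + b·y + c and 1 as origin, the differences give:
  230·a + 290·b = -0.8
  170·a + (-40)·b = +0.7
Eliminate b (×(-40) and ×290, subtract): -58500·a = -171.00 → a = ∂h/∂x = +0.002923
Back-substitute: b = ∂h/∂y = -0.005077.
h(305, -85) = 388.8 + (+0.002923)·(150) + (-0.005077)·(-125) = 388.8 +0.438 +0.635 = 389.873 m.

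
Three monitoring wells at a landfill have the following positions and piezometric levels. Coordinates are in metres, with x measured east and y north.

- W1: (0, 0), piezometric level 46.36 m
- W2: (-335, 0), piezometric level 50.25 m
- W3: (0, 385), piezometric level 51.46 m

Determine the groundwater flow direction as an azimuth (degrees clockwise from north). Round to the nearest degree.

∂h/∂x = (50.25 − 46.36) / (-335 − 0) = -0.01161
∂h/∂y = (51.46 − 46.36) / (385 − 0) = +0.01325
Flow direction (−∇h) has components (+0.01161 E, -0.01325 N).
Azimuth = atan2(E, N) = atan2(+0.01161, -0.01325) = 138.8° ≈ 139°.

139°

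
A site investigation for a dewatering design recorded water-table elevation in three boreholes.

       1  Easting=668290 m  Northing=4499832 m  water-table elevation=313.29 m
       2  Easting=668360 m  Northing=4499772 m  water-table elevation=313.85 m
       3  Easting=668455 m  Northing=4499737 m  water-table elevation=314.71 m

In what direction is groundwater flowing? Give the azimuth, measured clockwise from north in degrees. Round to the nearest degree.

Taking 1 as reference: 2−1 = (70, -60, +0.56); 3−1 = (165, -95, +1.42).
Solve a·Δx + b·Δy = Δh: det = 70·(-95) − 165·(-60) = 3250.
∂h/∂x = [(+0.56)·(-95) − (+1.42)·(-60)] / 3250 = +0.009846
∂h/∂y = [70·(+1.42) − 165·(+0.56)] / 3250 = +0.002154
Flow direction (−∇h) has components (-0.009846 E, -0.002154 N).
Azimuth = atan2(E, N) = atan2(-0.009846, -0.002154) = 257.7° ≈ 258°.

258°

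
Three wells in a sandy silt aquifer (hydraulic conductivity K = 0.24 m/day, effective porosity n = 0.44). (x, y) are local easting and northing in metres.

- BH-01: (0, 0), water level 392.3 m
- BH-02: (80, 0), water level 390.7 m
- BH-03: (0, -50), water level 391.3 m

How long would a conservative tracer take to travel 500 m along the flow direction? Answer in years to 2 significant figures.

∂h/∂x = (390.7 − 392.3) / (80 − 0) = -0.02000
∂h/∂y = (391.3 − 392.3) / (-50 − 0) = +0.02000
|∇h| = √(-0.02000² + 0.02000²) = 0.02828
Seepage velocity v = K·i/n = 0.24 × 0.02828 / 0.44 = 0.01543 m/day.
t = 500 / 0.01543 = 3.24e+04 days = 88.7 years.

89 years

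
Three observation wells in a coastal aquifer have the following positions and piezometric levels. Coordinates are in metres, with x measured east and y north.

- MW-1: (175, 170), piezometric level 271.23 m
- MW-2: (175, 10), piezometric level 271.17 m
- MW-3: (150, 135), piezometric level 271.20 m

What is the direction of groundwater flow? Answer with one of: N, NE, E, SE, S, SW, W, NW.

SW

With h = a·x + b·y + c and MW-1 as origin, the differences give:
  0·a + (-160)·b = -0.06
  (-25)·a + (-35)·b = -0.03
Eliminate b (×(-35) and ×(-160), subtract): -4000·a = -2.700 → a = ∂h/∂x = +0.0006750
Back-substitute: b = ∂h/∂y = +0.0003750.
Flow = −∇h = (-0.0006750 east, -0.0003750 north), which points southwest.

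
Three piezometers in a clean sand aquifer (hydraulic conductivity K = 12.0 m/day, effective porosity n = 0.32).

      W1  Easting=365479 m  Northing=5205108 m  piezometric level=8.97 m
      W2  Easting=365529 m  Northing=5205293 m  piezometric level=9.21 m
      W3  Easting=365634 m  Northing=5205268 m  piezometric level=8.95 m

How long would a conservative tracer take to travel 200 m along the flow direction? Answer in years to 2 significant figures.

5.3 years

Differences from W1: to W2 (Δx, Δy, Δh) = (50, 185, +0.24); to W3 = (155, 160, -0.02).
Solve a·Δx + b·Δy = Δh: det = 50·160 − 155·185 = -20675.
∂h/∂x = [(+0.24)·160 − (-0.02)·185] / -20675 = -0.002036
∂h/∂y = [50·(-0.02) − 155·(+0.24)] / -20675 = +0.001848
|∇h| = √(-0.002036² + 0.001848²) = 0.00275
Seepage velocity v = K·i/n = 12.0 × 0.00275 / 0.32 = 0.1031 m/day.
t = 200 / 0.1031 = 1940 days = 5.31 years.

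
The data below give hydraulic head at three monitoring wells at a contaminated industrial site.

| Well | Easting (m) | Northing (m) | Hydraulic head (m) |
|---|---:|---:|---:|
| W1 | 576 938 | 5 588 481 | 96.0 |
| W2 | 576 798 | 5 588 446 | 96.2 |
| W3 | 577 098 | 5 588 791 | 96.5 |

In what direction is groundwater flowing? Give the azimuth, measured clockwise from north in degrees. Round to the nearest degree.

142°

With h = a·x + b·y + c and W1 as origin, the differences give:
  (-140)·a + (-35)·b = +0.2
  160·a + 310·b = +0.5
Eliminate b (×310 and ×(-35), subtract): -37800·a = 79.50 → a = ∂h/∂x = -0.002103
Back-substitute: b = ∂h/∂y = +0.002698.
Flow direction (−∇h) has components (+0.002103 E, -0.002698 N).
Azimuth = atan2(E, N) = atan2(+0.002103, -0.002698) = 142.1° ≈ 142°.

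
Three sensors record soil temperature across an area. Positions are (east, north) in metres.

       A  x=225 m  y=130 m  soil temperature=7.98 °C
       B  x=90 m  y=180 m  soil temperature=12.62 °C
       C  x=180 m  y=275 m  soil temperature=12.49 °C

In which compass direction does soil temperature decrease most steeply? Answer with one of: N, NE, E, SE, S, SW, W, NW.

SE

With T = a·x + b·y + c and A as origin, the differences give:
  (-135)·a + 50·b = +4.64
  (-45)·a + 145·b = +4.51
Eliminate b (×145 and ×50, subtract): -17325·a = 447.300 → a = ∂T/∂x = -0.02582
Back-substitute: b = ∂T/∂y = +0.02309.
Steepest decrease is along −∇f = (+0.02582 E, -0.02309 N) → southeast.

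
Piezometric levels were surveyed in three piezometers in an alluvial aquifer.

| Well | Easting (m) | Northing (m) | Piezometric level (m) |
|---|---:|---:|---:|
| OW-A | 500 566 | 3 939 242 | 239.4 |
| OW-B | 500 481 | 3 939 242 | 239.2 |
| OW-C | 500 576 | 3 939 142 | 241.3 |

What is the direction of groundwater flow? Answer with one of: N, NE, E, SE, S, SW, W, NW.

Taking OW-A as reference: OW-B−OW-A = (-85, 0, -0.2); OW-C−OW-A = (10, -100, +1.9).
Determinant of the coordinate differences = (-85)·(-100) − 10·0 = 8500.
∂h/∂x = [(-0.2)·(-100) − (+1.9)·0] / 8500 = +0.002353
∂h/∂y = [(-85)·(+1.9) − 10·(-0.2)] / 8500 = -0.01876
Flow = −∇h = (-0.002353 east, +0.01876 north), which points north.

N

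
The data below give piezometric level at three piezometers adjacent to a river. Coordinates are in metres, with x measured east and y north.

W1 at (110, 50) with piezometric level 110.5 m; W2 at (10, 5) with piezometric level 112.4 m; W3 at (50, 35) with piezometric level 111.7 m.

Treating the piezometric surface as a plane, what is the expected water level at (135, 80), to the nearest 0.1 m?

110.1 m

Differences from W1: to W2 (Δx, Δy, Δh) = (-100, -45, +1.9); to W3 = (-60, -15, +1.2).
Determinant of the coordinate differences = (-100)·(-15) − (-60)·(-45) = -1200.
∂h/∂x = [(+1.9)·(-15) − (+1.2)·(-45)] / -1200 = -0.02125
∂h/∂y = [(-100)·(+1.2) − (-60)·(+1.9)] / -1200 = +0.005000
h(135, 80) = 110.5 + (-0.02125)·(25) + (+0.005000)·(30) = 110.5 -0.531 +0.150 = 110.119 m.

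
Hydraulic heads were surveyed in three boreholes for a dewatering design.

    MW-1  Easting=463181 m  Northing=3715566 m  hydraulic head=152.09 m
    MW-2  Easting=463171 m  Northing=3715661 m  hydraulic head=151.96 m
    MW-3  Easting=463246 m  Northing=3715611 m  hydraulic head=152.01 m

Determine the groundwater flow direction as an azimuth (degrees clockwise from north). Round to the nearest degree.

Differences from MW-1: to MW-2 (Δx, Δy, Δh) = (-10, 95, -0.13); to MW-3 = (65, 45, -0.08).
Solve a·Δx + b·Δy = Δh: det = (-10)·45 − 65·95 = -6625.
∂h/∂x = [(-0.13)·45 − (-0.08)·95] / -6625 = -0.0002642
∂h/∂y = [(-10)·(-0.08) − 65·(-0.13)] / -6625 = -0.001396
Flow direction (−∇h) has components (+0.0002642 E, +0.001396 N).
Azimuth = atan2(E, N) = atan2(+0.0002642, +0.001396) = 10.7° ≈ 011°.

011°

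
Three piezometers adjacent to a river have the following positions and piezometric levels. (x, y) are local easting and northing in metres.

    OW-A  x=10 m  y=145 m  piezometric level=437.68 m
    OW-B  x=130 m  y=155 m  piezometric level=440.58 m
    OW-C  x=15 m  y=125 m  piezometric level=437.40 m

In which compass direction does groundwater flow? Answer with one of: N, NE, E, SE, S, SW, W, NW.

SW

Differences from OW-A: to OW-B (Δx, Δy, Δh) = (120, 10, +2.90); to OW-C = (5, -20, -0.28).
Solve a·Δx + b·Δy = Δh: det = 120·(-20) − 5·10 = -2450.
∂h/∂x = [(+2.90)·(-20) − (-0.28)·10] / -2450 = +0.02253
∂h/∂y = [120·(-0.28) − 5·(+2.90)] / -2450 = +0.01963
Flow = −∇h = (-0.02253 east, -0.01963 north), which points southwest.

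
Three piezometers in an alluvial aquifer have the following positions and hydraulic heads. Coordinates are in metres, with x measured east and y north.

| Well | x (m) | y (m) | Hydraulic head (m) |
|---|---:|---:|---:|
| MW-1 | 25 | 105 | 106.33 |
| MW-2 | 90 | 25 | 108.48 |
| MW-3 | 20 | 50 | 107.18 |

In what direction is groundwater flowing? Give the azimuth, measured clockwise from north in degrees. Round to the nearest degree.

With h = a·x + b·y + c and MW-1 as origin, the differences give:
  65·a + (-80)·b = +2.15
  (-5)·a + (-55)·b = +0.85
Eliminate b (×(-55) and ×(-80), subtract): -3975·a = -50.250 → a = ∂h/∂x = +0.01264
Back-substitute: b = ∂h/∂y = -0.01660.
Flow direction (−∇h) has components (-0.01264 E, +0.01660 N).
Azimuth = atan2(E, N) = atan2(-0.01264, +0.01660) = 322.7° ≈ 323°.

323°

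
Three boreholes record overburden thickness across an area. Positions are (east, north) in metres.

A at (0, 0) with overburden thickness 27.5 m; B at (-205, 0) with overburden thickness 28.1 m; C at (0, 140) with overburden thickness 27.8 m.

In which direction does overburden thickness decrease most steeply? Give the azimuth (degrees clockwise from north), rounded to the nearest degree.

126°

∂d/∂x = (28.1 − 27.5) / (-205 − 0) = -0.002927
∂d/∂y = (27.8 − 27.5) / (140 − 0) = +0.002143
Steepest decrease is along −∇f: components (+0.002927 E, -0.002143 N).
Azimuth = atan2(+0.002927, -0.002143) = 126.2° ≈ 126°.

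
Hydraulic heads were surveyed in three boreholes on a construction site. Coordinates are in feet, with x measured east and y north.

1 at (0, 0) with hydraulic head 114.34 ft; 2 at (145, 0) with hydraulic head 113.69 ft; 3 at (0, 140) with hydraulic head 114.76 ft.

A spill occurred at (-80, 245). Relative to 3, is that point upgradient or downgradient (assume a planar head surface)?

∂h/∂x = (113.69 − 114.34) / (145 − 0) = -0.004483
∂h/∂y = (114.76 − 114.34) / (140 − 0) = +0.003000
Head at (-80, 245) = 114.34 + (-0.004483)·(-80) + (+0.003000)·(245) = 115.43 ft.
That is higher than the 114.76 ft at 3, so the point is upgradient.

upgradient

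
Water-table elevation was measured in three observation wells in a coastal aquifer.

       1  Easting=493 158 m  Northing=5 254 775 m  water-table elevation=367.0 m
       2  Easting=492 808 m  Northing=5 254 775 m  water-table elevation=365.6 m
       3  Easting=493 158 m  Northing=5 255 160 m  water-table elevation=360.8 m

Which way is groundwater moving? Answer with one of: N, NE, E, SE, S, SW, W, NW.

N

∂h/∂x = (365.6 − 367.0) / (492808 − 493158) = +0.004000
∂h/∂y = (360.8 − 367.0) / (5255160 − 5254775) = -0.01610
Flow = −∇h = (-0.004000 east, +0.01610 north), which points north.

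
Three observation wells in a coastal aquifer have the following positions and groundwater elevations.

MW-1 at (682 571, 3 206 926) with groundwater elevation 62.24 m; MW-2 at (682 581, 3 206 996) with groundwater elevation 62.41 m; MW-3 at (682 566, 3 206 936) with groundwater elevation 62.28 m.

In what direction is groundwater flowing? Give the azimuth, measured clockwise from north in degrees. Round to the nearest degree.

With h = a·x + b·y + c and MW-1 as origin, the differences give:
  10·a + 70·b = +0.17
  (-5)·a + 10·b = +0.04
Eliminate b (×10 and ×70, subtract): 450·a = -1.100 → a = ∂h/∂x = -0.002444
Back-substitute: b = ∂h/∂y = +0.002778.
Flow direction (−∇h) has components (+0.002444 E, -0.002778 N).
Azimuth = atan2(E, N) = atan2(+0.002444, -0.002778) = 138.7° ≈ 139°.

139°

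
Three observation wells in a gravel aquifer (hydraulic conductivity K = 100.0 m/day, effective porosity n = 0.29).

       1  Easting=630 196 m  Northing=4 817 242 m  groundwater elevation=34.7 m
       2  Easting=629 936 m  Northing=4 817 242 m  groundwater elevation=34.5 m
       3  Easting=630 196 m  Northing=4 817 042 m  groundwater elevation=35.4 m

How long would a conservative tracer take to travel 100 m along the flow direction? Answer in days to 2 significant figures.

∂h/∂x = (34.5 − 34.7) / (629936 − 630196) = +0.0007692
∂h/∂y = (35.4 − 34.7) / (4817042 − 4817242) = -0.003500
|∇h| = √(0.0007692² + -0.003500²) = 0.003584
Seepage velocity v = K·i/n = 100.0 × 0.003584 / 0.29 = 1.236 m/day.
t = 100 / 1.236 = 80.91 days.

81 days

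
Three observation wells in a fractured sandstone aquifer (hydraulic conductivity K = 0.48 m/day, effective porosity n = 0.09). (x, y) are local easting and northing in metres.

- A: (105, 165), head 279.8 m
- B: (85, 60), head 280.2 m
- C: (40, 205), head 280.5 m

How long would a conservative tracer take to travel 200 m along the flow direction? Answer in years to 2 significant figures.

Three-point gradient (reference A): Δ to B = (-20, -105, +0.4), Δ to C = (-65, 40, +0.7).
∂h/∂x = -0.01174, ∂h/∂y = -0.001574 (det = -7625).
|∇h| = √(-0.01174² + -0.001574²) = 0.01185
Seepage velocity v = K·i/n = 0.48 × 0.01185 / 0.09 = 0.0632 m/day.
t = 200 / 0.0632 = 3165 days = 8.67 years.

8.7 years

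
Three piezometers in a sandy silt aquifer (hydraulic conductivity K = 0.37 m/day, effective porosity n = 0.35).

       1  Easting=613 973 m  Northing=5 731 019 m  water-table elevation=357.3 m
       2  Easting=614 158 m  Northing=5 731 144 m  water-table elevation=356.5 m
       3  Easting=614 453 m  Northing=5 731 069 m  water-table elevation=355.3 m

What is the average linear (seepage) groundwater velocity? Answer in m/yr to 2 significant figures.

1.6 m/yr

Differences from 1: to 2 (Δx, Δy, Δh) = (185, 125, -0.8); to 3 = (480, 50, -2.0).
Solve a·Δx + b·Δy = Δh: det = 185·50 − 480·125 = -50750.
∂h/∂x = [(-0.8)·50 − (-2.0)·125] / -50750 = -0.004138
∂h/∂y = [185·(-2.0) − 480·(-0.8)] / -50750 = -0.0002759
|∇h| = √(-0.004138² + -0.0002759²) = 0.004147
Seepage velocity v = K·i/n = 0.37 × 0.004147 / 0.35 = 0.004384 m/day = 1.601 m/yr.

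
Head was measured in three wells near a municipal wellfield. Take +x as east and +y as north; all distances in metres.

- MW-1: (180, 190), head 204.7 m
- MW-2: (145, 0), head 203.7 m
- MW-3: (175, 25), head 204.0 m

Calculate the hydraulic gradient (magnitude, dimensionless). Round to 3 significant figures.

Three-point gradient (reference MW-1): Δ to MW-2 = (-35, -190, -1.0), Δ to MW-3 = (-5, -165, -0.7).
∂h/∂x = +0.006632, ∂h/∂y = +0.004041 (det = 4825).
|∇h| = √(0.006632² + 0.004041²) = 0.007766

0.00777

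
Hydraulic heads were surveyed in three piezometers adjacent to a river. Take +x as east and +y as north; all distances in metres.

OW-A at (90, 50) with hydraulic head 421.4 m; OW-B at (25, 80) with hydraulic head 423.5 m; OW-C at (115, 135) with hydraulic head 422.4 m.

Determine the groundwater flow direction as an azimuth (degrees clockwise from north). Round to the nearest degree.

128°

With h = a·x + b·y + c and OW-A as origin, the differences give:
  (-65)·a + 30·b = +2.1
  25·a + 85·b = +1.0
Eliminate b (×85 and ×30, subtract): -6275·a = 148.50 → a = ∂h/∂x = -0.02367
Back-substitute: b = ∂h/∂y = +0.01873.
Flow direction (−∇h) has components (+0.02367 E, -0.01873 N).
Azimuth = atan2(E, N) = atan2(+0.02367, -0.01873) = 128.4° ≈ 128°.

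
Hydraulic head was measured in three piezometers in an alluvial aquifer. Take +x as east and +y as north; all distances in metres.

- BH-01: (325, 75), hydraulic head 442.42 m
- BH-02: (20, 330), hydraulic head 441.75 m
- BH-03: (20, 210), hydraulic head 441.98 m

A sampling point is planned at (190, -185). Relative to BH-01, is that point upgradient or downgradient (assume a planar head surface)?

Differences from BH-01: to BH-02 (Δx, Δy, Δh) = (-305, 255, -0.67); to BH-03 = (-305, 135, -0.44).
Solve a·Δx + b·Δy = Δh: det = (-305)·135 − (-305)·255 = 36600.
∂h/∂x = [(-0.67)·135 − (-0.44)·255] / 36600 = +0.0005943
∂h/∂y = [(-305)·(-0.44) − (-305)·(-0.67)] / 36600 = -0.001917
Head at (190, -185) = 442.42 + (+0.0005943)·(-135) + (-0.001917)·(-260) = 442.84 m.
That is higher than the 442.42 m at BH-01, so the point is upgradient.

upgradient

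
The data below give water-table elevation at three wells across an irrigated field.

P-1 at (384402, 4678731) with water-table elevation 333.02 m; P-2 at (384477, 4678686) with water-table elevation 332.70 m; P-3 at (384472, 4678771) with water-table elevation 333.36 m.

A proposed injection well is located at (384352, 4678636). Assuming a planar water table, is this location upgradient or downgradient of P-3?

downgradient

Taking P-1 as reference: P-2−P-1 = (75, -45, -0.32); P-3−P-1 = (70, 40, +0.34).
Determinant of the coordinate differences = 75·40 − 70·(-45) = 6150.
∂h/∂x = [(-0.32)·40 − (+0.34)·(-45)] / 6150 = +0.0004065
∂h/∂y = [75·(+0.34) − 70·(-0.32)] / 6150 = +0.007789
Head at (384352, 4678636) = 333.02 + (+0.0004065)·(-50) + (+0.007789)·(-95) = 332.26 m.
That is lower than the 333.36 m at P-3, so the point is downgradient.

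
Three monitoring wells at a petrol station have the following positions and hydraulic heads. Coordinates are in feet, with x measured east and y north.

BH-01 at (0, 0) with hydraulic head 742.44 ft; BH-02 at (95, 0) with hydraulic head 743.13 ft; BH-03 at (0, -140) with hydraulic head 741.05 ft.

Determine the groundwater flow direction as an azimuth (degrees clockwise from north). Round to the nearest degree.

∂h/∂x = (743.13 − 742.44) / (95 − 0) = +0.007263
∂h/∂y = (741.05 − 742.44) / (-140 − 0) = +0.009929
Flow direction (−∇h) has components (-0.007263 E, -0.009929 N).
Azimuth = atan2(E, N) = atan2(-0.007263, -0.009929) = 216.2° ≈ 216°.

216°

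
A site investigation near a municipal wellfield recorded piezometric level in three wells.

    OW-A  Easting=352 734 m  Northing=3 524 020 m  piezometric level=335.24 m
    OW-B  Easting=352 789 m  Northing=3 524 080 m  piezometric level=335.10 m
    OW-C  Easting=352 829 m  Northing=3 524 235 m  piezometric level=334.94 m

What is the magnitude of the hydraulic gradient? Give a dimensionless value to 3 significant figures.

Taking OW-A as reference: OW-B−OW-A = (55, 60, -0.14); OW-C−OW-A = (95, 215, -0.30).
Determinant of the coordinate differences = 55·215 − 95·60 = 6125.
∂h/∂x = [(-0.14)·215 − (-0.30)·60] / 6125 = -0.001976
∂h/∂y = [55·(-0.30) − 95·(-0.14)] / 6125 = -0.0005224
|∇h| = √(-0.001976² + -0.0005224²) = 0.002044

0.00204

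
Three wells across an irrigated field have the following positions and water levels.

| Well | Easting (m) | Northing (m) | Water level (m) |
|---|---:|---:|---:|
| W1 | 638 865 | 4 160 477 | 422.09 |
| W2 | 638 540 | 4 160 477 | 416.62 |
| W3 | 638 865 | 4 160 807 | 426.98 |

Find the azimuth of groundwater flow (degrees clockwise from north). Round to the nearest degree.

229°

∂h/∂x = (416.62 − 422.09) / (638540 − 638865) = +0.01683
∂h/∂y = (426.98 − 422.09) / (4160807 − 4160477) = +0.01482
Flow direction (−∇h) has components (-0.01683 E, -0.01482 N).
Azimuth = atan2(E, N) = atan2(-0.01683, -0.01482) = 228.6° ≈ 229°.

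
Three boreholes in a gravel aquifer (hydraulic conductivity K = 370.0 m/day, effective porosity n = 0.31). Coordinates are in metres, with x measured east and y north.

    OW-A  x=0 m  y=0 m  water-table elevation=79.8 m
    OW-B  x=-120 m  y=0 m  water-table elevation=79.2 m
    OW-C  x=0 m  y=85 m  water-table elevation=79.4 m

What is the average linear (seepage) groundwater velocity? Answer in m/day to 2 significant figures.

8.2 m/day

∂h/∂x = (79.2 − 79.8) / (-120 − 0) = +0.005000
∂h/∂y = (79.4 − 79.8) / (85 − 0) = -0.004706
|∇h| = √(0.005000² + -0.004706²) = 0.006866
Seepage velocity v = K·i/n = 370.0 × 0.006866 / 0.31 = 8.195 m/day.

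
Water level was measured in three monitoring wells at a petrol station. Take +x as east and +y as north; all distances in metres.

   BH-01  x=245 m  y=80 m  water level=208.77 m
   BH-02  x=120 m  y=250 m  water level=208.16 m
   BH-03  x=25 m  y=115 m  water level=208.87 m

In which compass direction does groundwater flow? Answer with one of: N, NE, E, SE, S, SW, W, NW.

N

Three-point gradient (reference BH-01): Δ to BH-02 = (-125, 170, -0.61), Δ to BH-03 = (-220, 35, +0.10).
∂h/∂x = -0.001161, ∂h/∂y = -0.004442 (det = 33025).
Flow = −∇h = (+0.001161 east, +0.004442 north), which points north.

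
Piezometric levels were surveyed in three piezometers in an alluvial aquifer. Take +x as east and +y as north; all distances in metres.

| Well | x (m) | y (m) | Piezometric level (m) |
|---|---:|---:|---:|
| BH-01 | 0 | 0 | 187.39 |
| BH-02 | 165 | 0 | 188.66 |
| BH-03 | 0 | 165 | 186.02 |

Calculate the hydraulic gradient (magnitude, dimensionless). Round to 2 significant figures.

∂h/∂x = (188.66 − 187.39) / (165 − 0) = +0.007697
∂h/∂y = (186.02 − 187.39) / (165 − 0) = -0.008303
|∇h| = √(0.007697² + -0.008303²) = 0.01132

0.011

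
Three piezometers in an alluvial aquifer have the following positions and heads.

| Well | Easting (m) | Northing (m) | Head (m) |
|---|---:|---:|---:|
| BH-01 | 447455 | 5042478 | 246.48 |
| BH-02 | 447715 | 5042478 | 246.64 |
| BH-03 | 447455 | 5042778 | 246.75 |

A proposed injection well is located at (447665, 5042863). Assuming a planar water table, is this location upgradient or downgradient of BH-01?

upgradient

∂h/∂x = (246.64 − 246.48) / (447715 − 447455) = +0.0006154
∂h/∂y = (246.75 − 246.48) / (5042778 − 5042478) = +0.0009000
Head at (447665, 5042863) = 246.48 + (+0.0006154)·(210) + (+0.0009000)·(385) = 246.96 m.
That is higher than the 246.48 m at BH-01, so the point is upgradient.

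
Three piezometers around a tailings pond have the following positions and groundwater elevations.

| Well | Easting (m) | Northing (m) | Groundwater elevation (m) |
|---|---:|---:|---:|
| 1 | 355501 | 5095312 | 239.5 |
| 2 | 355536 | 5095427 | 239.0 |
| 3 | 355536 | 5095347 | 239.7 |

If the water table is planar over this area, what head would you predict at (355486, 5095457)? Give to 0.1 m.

Differences from 1: to 2 (Δx, Δy, Δh) = (35, 115, -0.5); to 3 = (35, 35, +0.2).
Solve a·Δx + b·Δy = Δh: det = 35·35 − 35·115 = -2800.
∂h/∂x = [(-0.5)·35 − (+0.2)·115] / -2800 = +0.01446
∂h/∂y = [35·(+0.2) − 35·(-0.5)] / -2800 = -0.008750
h(355486, 5095457) = 239.5 + (+0.01446)·(-15) + (-0.008750)·(145) = 239.5 -0.217 -1.269 = 238.014 m.

238.0 m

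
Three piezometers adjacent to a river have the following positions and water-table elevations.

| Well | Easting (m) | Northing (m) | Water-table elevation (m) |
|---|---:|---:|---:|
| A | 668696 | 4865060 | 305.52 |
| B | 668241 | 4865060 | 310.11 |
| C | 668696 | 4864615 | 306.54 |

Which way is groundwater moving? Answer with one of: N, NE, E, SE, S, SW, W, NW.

E

∂h/∂x = (310.11 − 305.52) / (668241 − 668696) = -0.01009
∂h/∂y = (306.54 − 305.52) / (4864615 − 4865060) = -0.002292
Flow = −∇h = (+0.01009 east, +0.002292 north), which points east.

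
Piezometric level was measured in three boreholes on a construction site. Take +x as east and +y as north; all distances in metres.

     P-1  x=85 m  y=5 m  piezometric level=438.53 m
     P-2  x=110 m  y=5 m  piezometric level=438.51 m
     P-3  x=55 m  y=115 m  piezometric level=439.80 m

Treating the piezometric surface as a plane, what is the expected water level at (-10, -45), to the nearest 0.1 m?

With h = a·x + b·y + c and P-1 as origin, the differences give:
  25·a + 0·b = -0.02
  (-30)·a + 110·b = +1.27
Eliminate b (×110 and ×0, subtract): 2750·a = -2.200 → a = ∂h/∂x = -0.0008000
Back-substitute: b = ∂h/∂y = +0.01133.
h(-10, -45) = 438.53 + (-0.0008000)·(-95) + (+0.01133)·(-50) = 438.53 +0.076 -0.566 = 438.040 m.

438.0 m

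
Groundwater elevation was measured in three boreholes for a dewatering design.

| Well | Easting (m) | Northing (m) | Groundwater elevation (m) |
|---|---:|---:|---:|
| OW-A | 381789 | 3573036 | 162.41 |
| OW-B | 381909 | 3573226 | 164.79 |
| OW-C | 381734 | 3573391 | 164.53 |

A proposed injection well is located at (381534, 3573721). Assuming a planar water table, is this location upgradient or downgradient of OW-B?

upgradient

Three-point gradient (reference OW-A): Δ to OW-B = (120, 190, +2.38), Δ to OW-C = (-55, 355, +2.12).
∂h/∂x = +0.008334, ∂h/∂y = +0.007263 (det = 53050).
Head at (381534, 3573721) = 162.41 + (+0.008334)·(-255) + (+0.007263)·(685) = 165.26 m.
That is higher than the 164.79 m at OW-B, so the point is upgradient.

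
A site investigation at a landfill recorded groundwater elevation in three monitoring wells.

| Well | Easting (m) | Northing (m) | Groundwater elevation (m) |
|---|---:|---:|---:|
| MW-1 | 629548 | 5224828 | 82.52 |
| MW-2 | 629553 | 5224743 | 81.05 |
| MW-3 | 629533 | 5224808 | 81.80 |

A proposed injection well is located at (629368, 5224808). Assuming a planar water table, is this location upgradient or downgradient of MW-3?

With h = a·x + b·y + c and MW-1 as origin, the differences give:
  5·a + (-85)·b = -1.47
  (-15)·a + (-20)·b = -0.72
Eliminate b (×(-20) and ×(-85), subtract): -1375·a = -31.800 → a = ∂h/∂x = +0.02313
Back-substitute: b = ∂h/∂y = +0.01865.
Head at (629368, 5224808) = 82.52 + (+0.02313)·(-180) + (+0.01865)·(-20) = 77.98 m.
That is lower than the 81.80 m at MW-3, so the point is downgradient.

downgradient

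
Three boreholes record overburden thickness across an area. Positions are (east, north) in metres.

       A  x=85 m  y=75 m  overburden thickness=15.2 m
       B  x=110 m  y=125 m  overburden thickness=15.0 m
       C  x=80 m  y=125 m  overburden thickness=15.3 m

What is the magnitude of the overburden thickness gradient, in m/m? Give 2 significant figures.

0.010 m/m

Taking A as reference: B−A = (25, 50, -0.2); C−A = (-5, 50, +0.1).
Determinant of the coordinate differences = 25·50 − (-5)·50 = 1500.
∂d/∂x = [(-0.2)·50 − (+0.1)·50] / 1500 = -0.01000
∂d/∂y = [25·(+0.1) − (-5)·(-0.2)] / 1500 = +0.001000
|∇f| = √(-0.01000² + 0.001000²) = 0.01005 m/m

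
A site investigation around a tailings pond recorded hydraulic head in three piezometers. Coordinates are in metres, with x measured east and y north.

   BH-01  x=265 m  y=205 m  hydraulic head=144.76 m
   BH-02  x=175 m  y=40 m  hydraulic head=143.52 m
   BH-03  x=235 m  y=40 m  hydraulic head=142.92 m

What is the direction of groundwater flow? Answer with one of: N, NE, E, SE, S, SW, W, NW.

SE

Taking BH-01 as reference: BH-02−BH-01 = (-90, -165, -1.24); BH-03−BH-01 = (-30, -165, -1.84).
Solve a·Δx + b·Δy = Δh: det = (-90)·(-165) − (-30)·(-165) = 9900.
∂h/∂x = [(-1.24)·(-165) − (-1.84)·(-165)] / 9900 = -0.01000
∂h/∂y = [(-90)·(-1.84) − (-30)·(-1.24)] / 9900 = +0.01297
Flow = −∇h = (+0.01000 east, -0.01297 north), which points southeast.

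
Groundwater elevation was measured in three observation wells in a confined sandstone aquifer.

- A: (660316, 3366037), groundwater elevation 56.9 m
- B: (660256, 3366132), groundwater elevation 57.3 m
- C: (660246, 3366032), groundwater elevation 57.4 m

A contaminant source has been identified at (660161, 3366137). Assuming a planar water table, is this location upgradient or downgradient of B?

Three-point gradient (reference A): Δ to B = (-60, 95, +0.4), Δ to C = (-70, -5, +0.5).
∂h/∂x = -0.007122, ∂h/∂y = -0.0002878 (det = 6950).
Head at (660161, 3366137) = 56.9 + (-0.007122)·(-155) + (-0.0002878)·(100) = 57.98 m.
That is higher than the 57.3 m at B, so the point is upgradient.

upgradient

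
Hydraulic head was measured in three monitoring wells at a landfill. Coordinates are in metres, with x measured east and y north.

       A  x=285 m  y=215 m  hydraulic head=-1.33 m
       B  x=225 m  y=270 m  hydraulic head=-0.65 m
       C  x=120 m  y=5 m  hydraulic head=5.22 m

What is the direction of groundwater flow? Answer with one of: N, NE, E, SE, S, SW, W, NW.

Differences from A: to B (Δx, Δy, Δh) = (-60, 55, +0.68); to C = (-165, -210, +6.55).
Solve a·Δx + b·Δy = Δh: det = (-60)·(-210) − (-165)·55 = 21675.
∂h/∂x = [(+0.68)·(-210) − (+6.55)·55] / 21675 = -0.02321
∂h/∂y = [(-60)·(+6.55) − (-165)·(+0.68)] / 21675 = -0.01296
Flow = −∇h = (+0.02321 east, +0.01296 north), which points northeast.

NE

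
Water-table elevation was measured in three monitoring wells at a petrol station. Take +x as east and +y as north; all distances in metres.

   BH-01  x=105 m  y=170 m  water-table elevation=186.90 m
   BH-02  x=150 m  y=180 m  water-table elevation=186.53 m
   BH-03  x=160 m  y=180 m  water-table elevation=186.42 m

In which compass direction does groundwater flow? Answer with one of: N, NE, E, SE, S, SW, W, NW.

With h = a·x + b·y + c and BH-01 as origin, the differences give:
  45·a + 10·b = -0.37
  55·a + 10·b = -0.48
Eliminate b (×10 and ×10, subtract): -100·a = 1.100 → a = ∂h/∂x = -0.01100
Back-substitute: b = ∂h/∂y = +0.01250.
Flow = −∇h = (+0.01100 east, -0.01250 north), which points southeast.

SE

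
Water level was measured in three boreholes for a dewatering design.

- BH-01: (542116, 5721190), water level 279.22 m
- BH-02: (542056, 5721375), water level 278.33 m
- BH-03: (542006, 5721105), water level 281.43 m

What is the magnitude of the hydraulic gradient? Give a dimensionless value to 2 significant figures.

With h = a·x + b·y + c and BH-01 as origin, the differences give:
  (-60)·a + 185·b = -0.89
  (-110)·a + (-85)·b = +2.21
Eliminate b (×(-85) and ×185, subtract): 25450·a = -333.200 → a = ∂h/∂x = -0.01309
Back-substitute: b = ∂h/∂y = -0.009057.
|∇h| = √(-0.01309² + -0.009057²) = 0.01592

0.016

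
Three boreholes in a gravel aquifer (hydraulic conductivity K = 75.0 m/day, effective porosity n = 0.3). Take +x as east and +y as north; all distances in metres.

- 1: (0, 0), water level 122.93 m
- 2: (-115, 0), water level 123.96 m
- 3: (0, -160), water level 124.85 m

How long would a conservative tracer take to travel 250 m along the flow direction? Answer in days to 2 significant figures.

∂h/∂x = (123.96 − 122.93) / (-115 − 0) = -0.008957
∂h/∂y = (124.85 − 122.93) / (-160 − 0) = -0.01200
|∇h| = √(-0.008957² + -0.01200²) = 0.01497
Seepage velocity v = K·i/n = 75.0 × 0.01497 / 0.3 = 3.743 m/day.
t = 250 / 3.743 = 66.79 days.

67 days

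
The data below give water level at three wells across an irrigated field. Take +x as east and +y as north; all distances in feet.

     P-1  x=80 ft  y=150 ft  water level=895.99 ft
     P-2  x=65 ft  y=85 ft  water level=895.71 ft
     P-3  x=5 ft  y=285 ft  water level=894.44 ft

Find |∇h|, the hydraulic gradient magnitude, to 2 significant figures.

With h = a·x + b·y + c and P-1 as origin, the differences give:
  (-15)·a + (-65)·b = -0.28
  (-75)·a + 135·b = -1.55
Eliminate b (×135 and ×(-65), subtract): -6900·a = -138.550 → a = ∂h/∂x = +0.02008
Back-substitute: b = ∂h/∂y = -0.0003261.
|∇h| = √(0.02008² + -0.0003261²) = 0.02008

0.020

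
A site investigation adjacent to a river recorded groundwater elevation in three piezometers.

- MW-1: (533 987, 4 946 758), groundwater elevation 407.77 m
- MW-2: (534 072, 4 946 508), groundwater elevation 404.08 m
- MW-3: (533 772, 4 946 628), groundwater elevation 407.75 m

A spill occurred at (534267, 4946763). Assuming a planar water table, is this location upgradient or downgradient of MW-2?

Taking MW-1 as reference: MW-2−MW-1 = (85, -250, -3.69); MW-3−MW-1 = (-215, -130, -0.02).
Solve a·Δx + b·Δy = Δh: det = 85·(-130) − (-215)·(-250) = -64800.
∂h/∂x = [(-3.69)·(-130) − (-0.02)·(-250)] / -64800 = -0.007326
∂h/∂y = [85·(-0.02) − (-215)·(-3.69)] / -64800 = +0.01227
Head at (534267, 4946763) = 407.77 + (-0.007326)·(280) + (+0.01227)·(5) = 405.78 m.
That is higher than the 404.08 m at MW-2, so the point is upgradient.

upgradient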